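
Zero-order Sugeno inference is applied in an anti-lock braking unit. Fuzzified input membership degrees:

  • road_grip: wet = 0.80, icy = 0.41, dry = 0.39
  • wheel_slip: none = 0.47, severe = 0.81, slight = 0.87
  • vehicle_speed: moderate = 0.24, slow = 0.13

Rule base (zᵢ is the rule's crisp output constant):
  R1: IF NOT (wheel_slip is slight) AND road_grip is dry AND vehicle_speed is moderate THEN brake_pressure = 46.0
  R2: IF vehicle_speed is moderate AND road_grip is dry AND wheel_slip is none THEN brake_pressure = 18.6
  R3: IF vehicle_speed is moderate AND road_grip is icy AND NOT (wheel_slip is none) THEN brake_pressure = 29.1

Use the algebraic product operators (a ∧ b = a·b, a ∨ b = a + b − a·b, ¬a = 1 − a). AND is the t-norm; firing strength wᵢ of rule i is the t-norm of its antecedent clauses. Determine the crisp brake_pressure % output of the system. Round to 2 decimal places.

26.73

R1 (z=46.0): ¬slight=1−0.87=0.13, dry=0.39, moderate=0.24; AND[a·b] → w = 0.0122
R2 (z=18.6): moderate=0.24, dry=0.39, none=0.47; AND[a·b] → w = 0.0440
R3 (z=29.1): moderate=0.24, icy=0.41, ¬none=1−0.47=0.53; AND[a·b] → w = 0.0522
Weighted average = (0.0122·46.0 + 0.0440·18.6 + 0.0522·29.1) / (0.0122 + 0.0440 + 0.0522)
  = 2.8956 / 0.1083 = 26.73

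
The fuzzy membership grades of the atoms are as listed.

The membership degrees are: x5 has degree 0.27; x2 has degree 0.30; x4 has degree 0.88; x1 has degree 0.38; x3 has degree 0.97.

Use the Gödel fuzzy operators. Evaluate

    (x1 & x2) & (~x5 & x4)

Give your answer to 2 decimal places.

0.30

x1 & x2 = min(a, b) on (0.38, 0.30) = 0.30
~x5 = 1 − 0.27 = 0.73
~x5 & x4 = min(a, b) on (0.73, 0.88) = 0.73
(x1 & x2) & (~x5 & x4) = min(a, b) on (0.30, 0.73) = 0.30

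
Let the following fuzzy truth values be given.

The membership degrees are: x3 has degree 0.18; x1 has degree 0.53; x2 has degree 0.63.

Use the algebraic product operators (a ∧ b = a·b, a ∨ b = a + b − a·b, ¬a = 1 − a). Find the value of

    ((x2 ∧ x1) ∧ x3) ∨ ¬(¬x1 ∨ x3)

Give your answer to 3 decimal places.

x2 ∧ x1 = a·b on (0.6300, 0.5300) = 0.3339
(x2 ∧ x1) ∧ x3 = a·b on (0.3339, 0.1800) = 0.0601
¬x1 = 1 − 0.5300 = 0.4700
¬x1 ∨ x3 = a + b − a·b on (0.4700, 0.1800) = 0.5654
¬(¬x1 ∨ x3) = 1 − 0.5654 = 0.4346
((x2 ∧ x1) ∧ x3) ∨ ¬(¬x1 ∨ x3) = a + b − a·b on (0.0601, 0.4346) = 0.4686

0.469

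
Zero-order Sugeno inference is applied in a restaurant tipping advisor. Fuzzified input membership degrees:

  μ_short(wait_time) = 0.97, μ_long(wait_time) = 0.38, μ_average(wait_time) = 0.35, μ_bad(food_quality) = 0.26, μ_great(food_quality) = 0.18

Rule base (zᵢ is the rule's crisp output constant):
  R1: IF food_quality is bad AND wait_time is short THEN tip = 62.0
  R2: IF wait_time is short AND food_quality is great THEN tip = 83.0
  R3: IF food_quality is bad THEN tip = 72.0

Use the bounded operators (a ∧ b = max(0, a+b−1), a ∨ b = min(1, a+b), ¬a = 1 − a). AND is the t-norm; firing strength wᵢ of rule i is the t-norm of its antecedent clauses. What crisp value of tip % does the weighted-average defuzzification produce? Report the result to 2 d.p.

70.98

R1 (z=62.0): bad=0.26, short=0.97; AND[max(0, a+b−1)] → w = 0.23
R2 (z=83.0): short=0.97, great=0.18; AND[max(0, a+b−1)] → w = 0.15
R3 (z=72.0): bad=0.26 → w = 0.26
Weighted average = (0.23·62.0 + 0.15·83.0 + 0.26·72.0) / (0.23 + 0.15 + 0.26)
  = 45.4300 / 0.6400 = 70.98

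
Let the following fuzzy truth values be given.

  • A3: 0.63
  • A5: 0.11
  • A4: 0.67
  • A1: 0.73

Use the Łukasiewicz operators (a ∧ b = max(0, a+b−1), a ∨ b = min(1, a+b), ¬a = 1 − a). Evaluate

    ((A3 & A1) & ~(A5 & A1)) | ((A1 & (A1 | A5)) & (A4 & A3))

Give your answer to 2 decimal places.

A3 & A1 = max(0, a+b−1) on (0.63, 0.73) = 0.36
A5 & A1 = max(0, a+b−1) on (0.11, 0.73) = 0.00
~(A5 & A1) = 1 − 0.00 = 1.00
(A3 & A1) & ~(A5 & A1) = max(0, a+b−1) on (0.36, 1.00) = 0.36
A1 | A5 = min(1, a+b) on (0.73, 0.11) = 0.84
A1 & (A1 | A5) = max(0, a+b−1) on (0.73, 0.84) = 0.57
A4 & A3 = max(0, a+b−1) on (0.67, 0.63) = 0.30
(A1 & (A1 | A5)) & (A4 & A3) = max(0, a+b−1) on (0.57, 0.30) = 0.00
((A3 & A1) & ~(A5 & A1)) | ((A1 & (A1 | A5)) & (A4 & A3)) = min(1, a+b) on (0.36, 0.00) = 0.36

0.36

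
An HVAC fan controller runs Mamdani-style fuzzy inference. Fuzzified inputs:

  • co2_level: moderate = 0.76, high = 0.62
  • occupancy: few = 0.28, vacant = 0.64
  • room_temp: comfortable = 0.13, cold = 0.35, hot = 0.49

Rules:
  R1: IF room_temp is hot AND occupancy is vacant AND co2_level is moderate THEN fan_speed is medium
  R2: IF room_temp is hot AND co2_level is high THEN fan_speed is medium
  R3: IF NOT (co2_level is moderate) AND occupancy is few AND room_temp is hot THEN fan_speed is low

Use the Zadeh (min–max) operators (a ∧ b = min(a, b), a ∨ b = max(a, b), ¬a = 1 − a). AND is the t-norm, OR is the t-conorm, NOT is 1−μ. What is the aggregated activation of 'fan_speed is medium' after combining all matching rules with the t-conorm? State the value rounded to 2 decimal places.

R1: hot=0.49, vacant=0.64, moderate=0.76; AND[min(a, b)] → w = 0.49
R2: hot=0.49, high=0.62; AND[min(a, b)] → w = 0.49
R3: ¬moderate=1−0.76=0.24, few=0.28, hot=0.49; AND[min(a, b)] → w = 0.24
Rules with consequent 'medium': {R1, R2} → strengths 0.49, 0.49
Aggregate via t-conorm [max(a, b)]: 0.49

0.49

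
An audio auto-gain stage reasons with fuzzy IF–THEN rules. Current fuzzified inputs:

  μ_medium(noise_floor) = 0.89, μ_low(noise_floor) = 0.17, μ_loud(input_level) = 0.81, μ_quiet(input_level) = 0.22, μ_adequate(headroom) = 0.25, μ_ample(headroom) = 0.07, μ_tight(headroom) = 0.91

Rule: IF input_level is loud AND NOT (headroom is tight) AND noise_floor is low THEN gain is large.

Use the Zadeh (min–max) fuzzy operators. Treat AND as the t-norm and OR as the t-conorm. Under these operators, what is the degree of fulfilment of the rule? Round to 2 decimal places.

firing strength: loud=0.81, ¬tight=1−0.91=0.09, low=0.17; AND[min(a, b)] → w = 0.09

0.09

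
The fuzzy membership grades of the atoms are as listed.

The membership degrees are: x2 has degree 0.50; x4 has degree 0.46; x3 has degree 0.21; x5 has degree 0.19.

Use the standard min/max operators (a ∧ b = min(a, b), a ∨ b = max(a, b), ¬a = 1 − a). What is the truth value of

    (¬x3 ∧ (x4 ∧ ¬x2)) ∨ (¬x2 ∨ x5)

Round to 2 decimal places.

¬x3 = 1 − 0.21 = 0.79
¬x2 = 1 − 0.50 = 0.50
x4 ∧ ¬x2 = min(a, b) on (0.46, 0.50) = 0.46
¬x3 ∧ (x4 ∧ ¬x2) = min(a, b) on (0.79, 0.46) = 0.46
¬x2 = 1 − 0.50 = 0.50
¬x2 ∨ x5 = max(a, b) on (0.50, 0.19) = 0.50
(¬x3 ∧ (x4 ∧ ¬x2)) ∨ (¬x2 ∨ x5) = max(a, b) on (0.46, 0.50) = 0.50

0.50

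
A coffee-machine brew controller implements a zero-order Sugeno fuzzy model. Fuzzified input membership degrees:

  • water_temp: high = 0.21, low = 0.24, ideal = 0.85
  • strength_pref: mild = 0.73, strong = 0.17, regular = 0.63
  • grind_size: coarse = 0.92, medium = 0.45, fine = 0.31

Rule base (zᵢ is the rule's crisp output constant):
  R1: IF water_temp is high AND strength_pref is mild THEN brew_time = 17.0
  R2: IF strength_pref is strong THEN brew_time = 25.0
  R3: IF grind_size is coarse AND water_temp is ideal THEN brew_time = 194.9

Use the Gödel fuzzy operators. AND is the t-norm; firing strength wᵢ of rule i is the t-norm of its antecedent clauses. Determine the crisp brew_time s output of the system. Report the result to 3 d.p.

R1 (z=17.0): high=0.21, mild=0.73; AND[min(a, b)] → w = 0.21
R2 (z=25.0): strong=0.17 → w = 0.17
R3 (z=194.9): coarse=0.92, ideal=0.85; AND[min(a, b)] → w = 0.85
Weighted average = (0.21·17.0 + 0.17·25.0 + 0.85·194.9) / (0.21 + 0.17 + 0.85)
  = 173.4850 / 1.2300 = 141.045

141.045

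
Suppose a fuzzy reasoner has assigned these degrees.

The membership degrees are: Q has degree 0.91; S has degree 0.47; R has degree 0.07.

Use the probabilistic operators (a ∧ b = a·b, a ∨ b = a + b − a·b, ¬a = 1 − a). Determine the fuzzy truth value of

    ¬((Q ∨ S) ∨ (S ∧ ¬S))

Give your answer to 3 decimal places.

0.036

Q ∨ S = a + b − a·b on (0.9100, 0.4700) = 0.9523
¬S = 1 − 0.4700 = 0.5300
S ∧ ¬S = a·b on (0.4700, 0.5300) = 0.2491
(Q ∨ S) ∨ (S ∧ ¬S) = a + b − a·b on (0.9523, 0.2491) = 0.9642
¬((Q ∨ S) ∨ (S ∧ ¬S)) = 1 − 0.9642 = 0.0358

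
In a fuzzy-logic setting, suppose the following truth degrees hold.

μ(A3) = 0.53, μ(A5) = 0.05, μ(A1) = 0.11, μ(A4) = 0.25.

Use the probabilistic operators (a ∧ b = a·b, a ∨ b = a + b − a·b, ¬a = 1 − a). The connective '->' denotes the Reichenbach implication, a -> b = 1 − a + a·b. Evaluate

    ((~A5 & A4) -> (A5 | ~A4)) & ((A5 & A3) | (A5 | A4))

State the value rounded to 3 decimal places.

0.289

~A5 = 1 − 0.0500 = 0.9500
~A5 & A4 = a·b on (0.9500, 0.2500) = 0.2375
~A4 = 1 − 0.2500 = 0.7500
A5 | ~A4 = a + b − a·b on (0.0500, 0.7500) = 0.7625
(~A5 & A4) -> (A5 | ~A4)  [Reichenbach: 1 − a + a·b] with a=0.2375, b=0.7625 → 0.9436
A5 & A3 = a·b on (0.0500, 0.5300) = 0.0265
A5 | A4 = a + b − a·b on (0.0500, 0.2500) = 0.2875
(A5 & A3) | (A5 | A4) = a + b − a·b on (0.0265, 0.2875) = 0.3064
((~A5 & A4) -> (A5 | ~A4)) & ((A5 & A3) | (A5 | A4)) = a·b on (0.9436, 0.3064) = 0.2891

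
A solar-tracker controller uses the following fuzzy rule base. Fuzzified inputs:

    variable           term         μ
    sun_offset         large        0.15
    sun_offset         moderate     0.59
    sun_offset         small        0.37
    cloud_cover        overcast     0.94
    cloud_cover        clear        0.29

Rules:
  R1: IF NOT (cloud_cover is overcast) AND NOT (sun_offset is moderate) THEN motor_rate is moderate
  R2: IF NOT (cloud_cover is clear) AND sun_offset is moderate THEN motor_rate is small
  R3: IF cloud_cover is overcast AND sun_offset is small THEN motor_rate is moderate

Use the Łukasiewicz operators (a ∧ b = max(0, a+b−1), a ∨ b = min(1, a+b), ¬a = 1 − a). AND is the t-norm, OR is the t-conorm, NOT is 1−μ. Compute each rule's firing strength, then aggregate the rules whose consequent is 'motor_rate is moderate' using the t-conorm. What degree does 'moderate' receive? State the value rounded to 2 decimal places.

0.31

R1: ¬overcast=1−0.94=0.06, ¬moderate=1−0.59=0.41; AND[max(0, a+b−1)] → w = 0.00
R2: ¬clear=1−0.29=0.71, moderate=0.59; AND[max(0, a+b−1)] → w = 0.30
R3: overcast=0.94, small=0.37; AND[max(0, a+b−1)] → w = 0.31
Rules with consequent 'moderate': {R1, R3} → strengths 0.00, 0.31
Aggregate via t-conorm [min(1, a+b)]: 0.31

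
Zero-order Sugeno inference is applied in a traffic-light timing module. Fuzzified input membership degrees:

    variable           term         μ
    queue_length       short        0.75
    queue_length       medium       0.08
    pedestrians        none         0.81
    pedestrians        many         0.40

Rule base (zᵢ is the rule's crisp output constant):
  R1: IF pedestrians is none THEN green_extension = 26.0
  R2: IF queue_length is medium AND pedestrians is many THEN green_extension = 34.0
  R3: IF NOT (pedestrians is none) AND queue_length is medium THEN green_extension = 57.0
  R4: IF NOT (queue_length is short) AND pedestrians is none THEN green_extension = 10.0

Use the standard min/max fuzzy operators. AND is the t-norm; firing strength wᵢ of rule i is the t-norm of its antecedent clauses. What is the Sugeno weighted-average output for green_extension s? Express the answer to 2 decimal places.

25.28

R1 (z=26.0): none=0.81 → w = 0.81
R2 (z=34.0): medium=0.08, many=0.40; AND[min(a, b)] → w = 0.08
R3 (z=57.0): ¬none=1−0.81=0.19, medium=0.08; AND[min(a, b)] → w = 0.08
R4 (z=10.0): ¬short=1−0.75=0.25, none=0.81; AND[min(a, b)] → w = 0.25
Weighted average = (0.81·26.0 + 0.08·34.0 + 0.08·57.0 + 0.25·10.0) / (0.81 + 0.08 + 0.08 + 0.25)
  = 30.8400 / 1.2200 = 25.28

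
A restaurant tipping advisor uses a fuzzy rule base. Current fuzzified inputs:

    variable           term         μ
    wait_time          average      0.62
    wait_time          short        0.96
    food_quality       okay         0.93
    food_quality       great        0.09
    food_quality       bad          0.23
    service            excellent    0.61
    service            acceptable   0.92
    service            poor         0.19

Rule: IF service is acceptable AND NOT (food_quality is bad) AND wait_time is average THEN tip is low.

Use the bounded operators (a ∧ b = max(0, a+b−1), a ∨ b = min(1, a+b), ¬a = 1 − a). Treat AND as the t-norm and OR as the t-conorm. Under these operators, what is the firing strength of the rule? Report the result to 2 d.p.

firing strength: acceptable=0.92, ¬bad=1−0.23=0.77, average=0.62; AND[max(0, a+b−1)] → w = 0.31

0.31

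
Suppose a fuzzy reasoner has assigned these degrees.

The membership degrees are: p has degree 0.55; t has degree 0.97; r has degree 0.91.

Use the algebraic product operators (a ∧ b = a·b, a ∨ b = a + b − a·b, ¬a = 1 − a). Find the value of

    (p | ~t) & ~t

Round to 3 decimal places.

0.017

~t = 1 − 0.9700 = 0.0300
p | ~t = a + b − a·b on (0.5500, 0.0300) = 0.5635
~t = 1 − 0.9700 = 0.0300
(p | ~t) & ~t = a·b on (0.5635, 0.0300) = 0.0169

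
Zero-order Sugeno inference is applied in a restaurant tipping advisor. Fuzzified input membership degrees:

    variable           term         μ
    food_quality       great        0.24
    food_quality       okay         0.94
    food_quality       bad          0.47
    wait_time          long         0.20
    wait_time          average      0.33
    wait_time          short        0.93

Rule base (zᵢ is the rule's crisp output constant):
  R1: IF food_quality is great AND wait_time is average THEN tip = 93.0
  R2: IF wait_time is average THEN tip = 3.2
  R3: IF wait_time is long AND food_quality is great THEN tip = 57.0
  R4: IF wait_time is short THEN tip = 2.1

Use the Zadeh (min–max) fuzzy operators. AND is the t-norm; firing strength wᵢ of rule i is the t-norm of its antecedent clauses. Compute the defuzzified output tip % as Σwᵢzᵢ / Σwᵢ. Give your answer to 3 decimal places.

R1 (z=93.0): great=0.24, average=0.33; AND[min(a, b)] → w = 0.24
R2 (z=3.2): average=0.33 → w = 0.33
R3 (z=57.0): long=0.20, great=0.24; AND[min(a, b)] → w = 0.20
R4 (z=2.1): short=0.93 → w = 0.93
Weighted average = (0.24·93.0 + 0.33·3.2 + 0.20·57.0 + 0.93·2.1) / (0.24 + 0.33 + 0.20 + 0.93)
  = 36.7290 / 1.7000 = 21.605

21.605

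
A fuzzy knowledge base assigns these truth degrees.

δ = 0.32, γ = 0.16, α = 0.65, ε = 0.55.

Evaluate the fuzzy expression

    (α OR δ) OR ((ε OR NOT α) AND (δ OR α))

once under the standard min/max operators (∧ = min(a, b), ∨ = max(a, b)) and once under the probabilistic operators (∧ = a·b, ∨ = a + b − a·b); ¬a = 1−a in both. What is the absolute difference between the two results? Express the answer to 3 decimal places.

0.240

Under standard min/max:
  α OR δ = max(a, b) on (0.65, 0.32) = 0.65
  NOT α = 1 − 0.65 = 0.35
  ε OR NOT α = max(a, b) on (0.55, 0.35) = 0.55
  δ OR α = max(a, b) on (0.32, 0.65) = 0.65
  (ε OR NOT α) AND (δ OR α) = min(a, b) on (0.55, 0.65) = 0.55
  (α OR δ) OR ((ε OR NOT α) AND (δ OR α)) = max(a, b) on (0.65, 0.55) = 0.65
  → value = 0.6500
Under probabilistic:
  α OR δ = a + b − a·b on (0.6500, 0.3200) = 0.7620
  NOT α = 1 − 0.6500 = 0.3500
  ε OR NOT α = a + b − a·b on (0.5500, 0.3500) = 0.7075
  δ OR α = a + b − a·b on (0.3200, 0.6500) = 0.7620
  (ε OR NOT α) AND (δ OR α) = a·b on (0.7075, 0.7620) = 0.5391
  (α OR δ) OR ((ε OR NOT α) AND (δ OR α)) = a + b − a·b on (0.7620, 0.5391) = 0.8903
  → value = 0.8903
|0.6500 − 0.8903| = 0.240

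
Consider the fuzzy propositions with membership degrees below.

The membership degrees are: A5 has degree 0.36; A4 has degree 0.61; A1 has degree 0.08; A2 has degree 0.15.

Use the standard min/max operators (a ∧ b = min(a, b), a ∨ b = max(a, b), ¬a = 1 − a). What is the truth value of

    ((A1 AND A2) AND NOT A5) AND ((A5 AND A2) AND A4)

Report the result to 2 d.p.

0.08

A1 AND A2 = min(a, b) on (0.08, 0.15) = 0.08
NOT A5 = 1 − 0.36 = 0.64
(A1 AND A2) AND NOT A5 = min(a, b) on (0.08, 0.64) = 0.08
A5 AND A2 = min(a, b) on (0.36, 0.15) = 0.15
(A5 AND A2) AND A4 = min(a, b) on (0.15, 0.61) = 0.15
((A1 AND A2) AND NOT A5) AND ((A5 AND A2) AND A4) = min(a, b) on (0.08, 0.15) = 0.08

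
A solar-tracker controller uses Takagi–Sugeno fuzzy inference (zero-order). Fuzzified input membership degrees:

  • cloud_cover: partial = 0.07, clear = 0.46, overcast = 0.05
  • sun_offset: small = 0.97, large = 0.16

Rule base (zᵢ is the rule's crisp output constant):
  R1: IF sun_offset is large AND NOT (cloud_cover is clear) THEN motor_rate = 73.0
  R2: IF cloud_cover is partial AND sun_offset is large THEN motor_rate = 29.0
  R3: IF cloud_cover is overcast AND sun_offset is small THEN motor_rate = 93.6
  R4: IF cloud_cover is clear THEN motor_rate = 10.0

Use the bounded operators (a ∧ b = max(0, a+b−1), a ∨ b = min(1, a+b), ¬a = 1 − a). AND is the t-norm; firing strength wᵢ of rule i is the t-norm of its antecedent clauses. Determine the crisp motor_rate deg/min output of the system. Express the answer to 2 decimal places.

R1 (z=73.0): large=0.16, ¬clear=1−0.46=0.54; AND[max(0, a+b−1)] → w = 0.00
R2 (z=29.0): partial=0.07, large=0.16; AND[max(0, a+b−1)] → w = 0.00
R3 (z=93.6): overcast=0.05, small=0.97; AND[max(0, a+b−1)] → w = 0.02
R4 (z=10.0): clear=0.46 → w = 0.46
Weighted average = (0.00·73.0 + 0.00·29.0 + 0.02·93.6 + 0.46·10.0) / (0.00 + 0.00 + 0.02 + 0.46)
  = 6.4720 / 0.4800 = 13.48

13.48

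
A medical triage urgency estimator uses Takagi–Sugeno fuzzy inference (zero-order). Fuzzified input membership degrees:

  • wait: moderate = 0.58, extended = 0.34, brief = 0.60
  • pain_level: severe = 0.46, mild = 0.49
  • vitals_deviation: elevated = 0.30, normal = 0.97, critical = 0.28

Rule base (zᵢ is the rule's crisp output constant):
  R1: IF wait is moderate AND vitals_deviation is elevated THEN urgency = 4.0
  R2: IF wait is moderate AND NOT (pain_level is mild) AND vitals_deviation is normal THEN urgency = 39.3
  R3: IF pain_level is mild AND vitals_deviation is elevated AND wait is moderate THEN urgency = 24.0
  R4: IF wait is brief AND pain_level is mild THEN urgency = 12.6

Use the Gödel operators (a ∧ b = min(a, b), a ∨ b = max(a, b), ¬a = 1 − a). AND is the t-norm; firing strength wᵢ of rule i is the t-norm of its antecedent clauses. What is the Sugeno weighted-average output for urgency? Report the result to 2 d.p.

21.64

R1 (z=4.0): moderate=0.58, elevated=0.30; AND[min(a, b)] → w = 0.30
R2 (z=39.3): moderate=0.58, ¬mild=1−0.49=0.51, normal=0.97; AND[min(a, b)] → w = 0.51
R3 (z=24.0): mild=0.49, elevated=0.30, moderate=0.58; AND[min(a, b)] → w = 0.30
R4 (z=12.6): brief=0.60, mild=0.49; AND[min(a, b)] → w = 0.49
Weighted average = (0.30·4.0 + 0.51·39.3 + 0.30·24.0 + 0.49·12.6) / (0.30 + 0.51 + 0.30 + 0.49)
  = 34.6170 / 1.6000 = 21.64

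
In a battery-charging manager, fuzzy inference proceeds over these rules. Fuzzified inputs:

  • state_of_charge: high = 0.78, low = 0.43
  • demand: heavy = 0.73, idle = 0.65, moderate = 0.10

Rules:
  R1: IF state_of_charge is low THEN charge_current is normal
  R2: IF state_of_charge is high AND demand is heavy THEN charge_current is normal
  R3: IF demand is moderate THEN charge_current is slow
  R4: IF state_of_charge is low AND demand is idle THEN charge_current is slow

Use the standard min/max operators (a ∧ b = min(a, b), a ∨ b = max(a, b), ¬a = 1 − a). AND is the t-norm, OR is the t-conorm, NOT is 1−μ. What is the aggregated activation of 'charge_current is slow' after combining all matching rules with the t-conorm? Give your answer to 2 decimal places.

0.43

R1: low=0.43 → w = 0.43
R2: high=0.78, heavy=0.73; AND[min(a, b)] → w = 0.73
R3: moderate=0.10 → w = 0.10
R4: low=0.43, idle=0.65; AND[min(a, b)] → w = 0.43
Rules with consequent 'slow': {R3, R4} → strengths 0.10, 0.43
Aggregate via t-conorm [max(a, b)]: 0.43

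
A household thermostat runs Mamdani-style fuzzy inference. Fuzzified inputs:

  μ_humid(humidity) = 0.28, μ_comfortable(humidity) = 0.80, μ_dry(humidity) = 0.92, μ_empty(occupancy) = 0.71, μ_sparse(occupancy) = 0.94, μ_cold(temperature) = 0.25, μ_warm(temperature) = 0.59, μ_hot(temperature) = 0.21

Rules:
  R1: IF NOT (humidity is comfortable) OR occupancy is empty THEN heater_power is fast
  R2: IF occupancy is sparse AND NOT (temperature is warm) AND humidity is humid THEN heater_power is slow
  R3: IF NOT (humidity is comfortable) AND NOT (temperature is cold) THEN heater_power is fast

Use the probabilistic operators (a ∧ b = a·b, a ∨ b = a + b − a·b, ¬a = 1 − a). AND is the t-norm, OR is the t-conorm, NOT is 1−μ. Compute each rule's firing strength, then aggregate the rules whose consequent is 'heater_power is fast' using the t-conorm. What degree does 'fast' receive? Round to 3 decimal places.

R1: ¬comfortable=1−0.80=0.20, empty=0.71; OR[a + b − a·b] → w = 0.7680
R2: sparse=0.94, ¬warm=1−0.59=0.41, humid=0.28; AND[a·b] → w = 0.1079
R3: ¬comfortable=1−0.80=0.20, ¬cold=1−0.25=0.75; AND[a·b] → w = 0.1500
Rules with consequent 'fast': {R1, R3} → strengths 0.7680, 0.1500
Aggregate via t-conorm [a + b − a·b]: 0.8028

0.803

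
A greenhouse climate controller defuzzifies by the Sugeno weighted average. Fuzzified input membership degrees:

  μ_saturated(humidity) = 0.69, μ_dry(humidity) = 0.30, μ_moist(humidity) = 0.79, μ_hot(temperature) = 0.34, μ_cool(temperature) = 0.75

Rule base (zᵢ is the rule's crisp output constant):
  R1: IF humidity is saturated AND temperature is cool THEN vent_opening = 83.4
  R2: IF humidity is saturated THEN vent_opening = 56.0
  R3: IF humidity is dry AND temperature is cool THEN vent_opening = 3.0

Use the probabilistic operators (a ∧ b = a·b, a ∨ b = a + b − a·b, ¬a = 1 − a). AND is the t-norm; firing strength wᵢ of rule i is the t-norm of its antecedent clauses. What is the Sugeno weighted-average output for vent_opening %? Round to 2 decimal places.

R1 (z=83.4): saturated=0.69, cool=0.75; AND[a·b] → w = 0.5175
R2 (z=56.0): saturated=0.69 → w = 0.6900
R3 (z=3.0): dry=0.30, cool=0.75; AND[a·b] → w = 0.2250
Weighted average = (0.5175·83.4 + 0.6900·56.0 + 0.2250·3.0) / (0.5175 + 0.6900 + 0.2250)
  = 82.4745 / 1.4325 = 57.57

57.57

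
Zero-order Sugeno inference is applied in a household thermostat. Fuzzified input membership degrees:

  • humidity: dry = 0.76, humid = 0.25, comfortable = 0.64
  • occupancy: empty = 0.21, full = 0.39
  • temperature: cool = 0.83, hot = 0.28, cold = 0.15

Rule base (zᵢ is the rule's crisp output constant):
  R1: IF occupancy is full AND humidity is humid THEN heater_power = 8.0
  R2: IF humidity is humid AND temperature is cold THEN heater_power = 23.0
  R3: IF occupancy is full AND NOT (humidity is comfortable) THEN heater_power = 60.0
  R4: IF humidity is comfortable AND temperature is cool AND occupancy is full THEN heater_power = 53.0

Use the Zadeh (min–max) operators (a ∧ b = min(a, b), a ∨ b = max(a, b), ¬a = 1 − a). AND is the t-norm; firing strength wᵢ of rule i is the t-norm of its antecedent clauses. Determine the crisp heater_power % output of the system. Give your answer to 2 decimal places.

41.50

R1 (z=8.0): full=0.39, humid=0.25; AND[min(a, b)] → w = 0.25
R2 (z=23.0): humid=0.25, cold=0.15; AND[min(a, b)] → w = 0.15
R3 (z=60.0): full=0.39, ¬comfortable=1−0.64=0.36; AND[min(a, b)] → w = 0.36
R4 (z=53.0): comfortable=0.64, cool=0.83, full=0.39; AND[min(a, b)] → w = 0.39
Weighted average = (0.25·8.0 + 0.15·23.0 + 0.36·60.0 + 0.39·53.0) / (0.25 + 0.15 + 0.36 + 0.39)
  = 47.7200 / 1.1500 = 41.50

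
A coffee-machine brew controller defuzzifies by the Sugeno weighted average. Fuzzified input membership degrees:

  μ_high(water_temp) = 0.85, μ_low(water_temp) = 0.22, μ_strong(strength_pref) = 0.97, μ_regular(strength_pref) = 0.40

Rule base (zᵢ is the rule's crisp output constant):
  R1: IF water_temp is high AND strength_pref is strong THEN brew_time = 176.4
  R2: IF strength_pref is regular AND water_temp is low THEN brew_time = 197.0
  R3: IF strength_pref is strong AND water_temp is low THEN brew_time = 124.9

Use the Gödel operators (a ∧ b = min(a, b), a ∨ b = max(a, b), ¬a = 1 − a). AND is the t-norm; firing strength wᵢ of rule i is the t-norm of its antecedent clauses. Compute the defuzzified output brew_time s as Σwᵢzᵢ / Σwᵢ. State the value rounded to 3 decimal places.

171.130

R1 (z=176.4): high=0.85, strong=0.97; AND[min(a, b)] → w = 0.85
R2 (z=197.0): regular=0.40, low=0.22; AND[min(a, b)] → w = 0.22
R3 (z=124.9): strong=0.97, low=0.22; AND[min(a, b)] → w = 0.22
Weighted average = (0.85·176.4 + 0.22·197.0 + 0.22·124.9) / (0.85 + 0.22 + 0.22)
  = 220.7580 / 1.2900 = 171.130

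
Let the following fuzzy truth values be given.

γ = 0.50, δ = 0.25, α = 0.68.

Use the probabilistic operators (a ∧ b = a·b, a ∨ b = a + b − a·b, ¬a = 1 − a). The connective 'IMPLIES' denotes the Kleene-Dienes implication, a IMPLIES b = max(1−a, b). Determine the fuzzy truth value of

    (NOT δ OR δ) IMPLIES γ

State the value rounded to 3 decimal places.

0.500

NOT δ = 1 − 0.2500 = 0.7500
NOT δ OR δ = a + b − a·b on (0.7500, 0.2500) = 0.8125
(NOT δ OR δ) IMPLIES γ  [Kleene-Dienes: max(1−a, b)] with a=0.8125, b=0.5000 → 0.5000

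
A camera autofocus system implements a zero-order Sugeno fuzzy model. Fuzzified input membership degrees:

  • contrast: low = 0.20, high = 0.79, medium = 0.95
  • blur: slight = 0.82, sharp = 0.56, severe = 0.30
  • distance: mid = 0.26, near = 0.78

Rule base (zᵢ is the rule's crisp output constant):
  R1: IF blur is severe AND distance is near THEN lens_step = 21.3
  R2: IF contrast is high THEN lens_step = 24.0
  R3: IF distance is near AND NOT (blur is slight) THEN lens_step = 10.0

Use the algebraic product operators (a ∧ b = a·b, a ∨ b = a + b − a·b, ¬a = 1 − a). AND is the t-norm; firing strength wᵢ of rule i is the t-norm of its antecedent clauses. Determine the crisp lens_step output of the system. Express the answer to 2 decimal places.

21.77

R1 (z=21.3): severe=0.30, near=0.78; AND[a·b] → w = 0.2340
R2 (z=24.0): high=0.79 → w = 0.7900
R3 (z=10.0): near=0.78, ¬slight=1−0.82=0.18; AND[a·b] → w = 0.1404
Weighted average = (0.2340·21.3 + 0.7900·24.0 + 0.1404·10.0) / (0.2340 + 0.7900 + 0.1404)
  = 25.3482 / 1.1644 = 21.77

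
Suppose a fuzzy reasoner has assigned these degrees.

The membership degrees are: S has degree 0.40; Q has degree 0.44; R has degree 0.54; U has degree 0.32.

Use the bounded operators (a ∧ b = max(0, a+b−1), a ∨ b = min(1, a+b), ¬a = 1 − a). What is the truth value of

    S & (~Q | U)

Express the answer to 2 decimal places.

~Q = 1 − 0.44 = 0.56
~Q | U = min(1, a+b) on (0.56, 0.32) = 0.88
S & (~Q | U) = max(0, a+b−1) on (0.40, 0.88) = 0.28

0.28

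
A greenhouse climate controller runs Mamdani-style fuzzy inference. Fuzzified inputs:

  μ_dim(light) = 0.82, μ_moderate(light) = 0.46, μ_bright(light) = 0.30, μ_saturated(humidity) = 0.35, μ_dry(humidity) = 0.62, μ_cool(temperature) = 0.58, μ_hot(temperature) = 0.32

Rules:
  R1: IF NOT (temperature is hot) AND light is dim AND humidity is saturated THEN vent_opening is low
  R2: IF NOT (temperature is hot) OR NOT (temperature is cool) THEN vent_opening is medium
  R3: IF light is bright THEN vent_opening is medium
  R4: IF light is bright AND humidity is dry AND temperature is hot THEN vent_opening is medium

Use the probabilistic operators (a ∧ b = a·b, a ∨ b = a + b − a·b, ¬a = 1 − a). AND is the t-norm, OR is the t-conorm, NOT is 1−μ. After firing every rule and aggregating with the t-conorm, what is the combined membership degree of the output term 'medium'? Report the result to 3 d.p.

0.878

R1: ¬hot=1−0.32=0.68, dim=0.82, saturated=0.35; AND[a·b] → w = 0.1952
R2: ¬hot=1−0.32=0.68, ¬cool=1−0.58=0.42; OR[a + b − a·b] → w = 0.8144
R3: bright=0.30 → w = 0.3000
R4: bright=0.30, dry=0.62, hot=0.32; AND[a·b] → w = 0.0595
Rules with consequent 'medium': {R2, R3, R4} → strengths 0.8144, 0.3000, 0.0595
Aggregate via t-conorm [a + b − a·b]: 0.8778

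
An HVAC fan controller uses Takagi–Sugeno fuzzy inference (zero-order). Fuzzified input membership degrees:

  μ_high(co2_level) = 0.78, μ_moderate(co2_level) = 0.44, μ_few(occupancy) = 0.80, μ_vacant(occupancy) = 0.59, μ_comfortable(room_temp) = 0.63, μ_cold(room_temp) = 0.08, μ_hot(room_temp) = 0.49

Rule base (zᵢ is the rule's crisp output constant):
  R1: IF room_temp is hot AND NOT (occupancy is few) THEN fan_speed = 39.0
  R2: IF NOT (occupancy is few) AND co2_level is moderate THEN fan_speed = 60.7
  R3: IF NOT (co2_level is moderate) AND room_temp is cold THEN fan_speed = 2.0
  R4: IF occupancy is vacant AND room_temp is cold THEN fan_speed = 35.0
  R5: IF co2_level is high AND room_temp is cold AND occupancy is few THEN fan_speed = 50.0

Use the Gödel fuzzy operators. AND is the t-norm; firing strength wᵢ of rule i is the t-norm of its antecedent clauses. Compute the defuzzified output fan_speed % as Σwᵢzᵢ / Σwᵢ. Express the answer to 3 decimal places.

42.031

R1 (z=39.0): hot=0.49, ¬few=1−0.80=0.20; AND[min(a, b)] → w = 0.20
R2 (z=60.7): ¬few=1−0.80=0.20, moderate=0.44; AND[min(a, b)] → w = 0.20
R3 (z=2.0): ¬moderate=1−0.44=0.56, cold=0.08; AND[min(a, b)] → w = 0.08
R4 (z=35.0): vacant=0.59, cold=0.08; AND[min(a, b)] → w = 0.08
R5 (z=50.0): high=0.78, cold=0.08, few=0.80; AND[min(a, b)] → w = 0.08
Weighted average = (0.20·39.0 + 0.20·60.7 + 0.08·2.0 + 0.08·35.0 + 0.08·50.0) / (0.20 + 0.20 + 0.08 + 0.08 + 0.08)
  = 26.9000 / 0.6400 = 42.031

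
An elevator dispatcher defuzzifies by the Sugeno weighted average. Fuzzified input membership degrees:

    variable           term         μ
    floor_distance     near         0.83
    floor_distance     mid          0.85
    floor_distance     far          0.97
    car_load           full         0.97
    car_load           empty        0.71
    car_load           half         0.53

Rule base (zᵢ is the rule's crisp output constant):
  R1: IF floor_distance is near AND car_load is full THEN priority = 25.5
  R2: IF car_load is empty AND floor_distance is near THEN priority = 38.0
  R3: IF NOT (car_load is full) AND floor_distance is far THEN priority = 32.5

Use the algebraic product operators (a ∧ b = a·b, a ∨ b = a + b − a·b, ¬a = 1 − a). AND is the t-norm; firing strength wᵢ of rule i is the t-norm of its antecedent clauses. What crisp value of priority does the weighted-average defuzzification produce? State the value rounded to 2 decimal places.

R1 (z=25.5): near=0.83, full=0.97; AND[a·b] → w = 0.8051
R2 (z=38.0): empty=0.71, near=0.83; AND[a·b] → w = 0.5893
R3 (z=32.5): ¬full=1−0.97=0.03, far=0.97; AND[a·b] → w = 0.0291
Weighted average = (0.8051·25.5 + 0.5893·38.0 + 0.0291·32.5) / (0.8051 + 0.5893 + 0.0291)
  = 43.8692 / 1.4235 = 30.82

30.82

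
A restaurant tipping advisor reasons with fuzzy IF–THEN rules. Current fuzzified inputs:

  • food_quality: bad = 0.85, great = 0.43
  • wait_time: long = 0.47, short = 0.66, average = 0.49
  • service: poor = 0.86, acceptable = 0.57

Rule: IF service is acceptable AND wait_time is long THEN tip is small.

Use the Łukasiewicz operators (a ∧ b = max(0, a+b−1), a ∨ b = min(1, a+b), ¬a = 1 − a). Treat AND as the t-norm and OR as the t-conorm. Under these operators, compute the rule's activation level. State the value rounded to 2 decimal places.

firing strength: acceptable=0.57, long=0.47; AND[max(0, a+b−1)] → w = 0.04

0.04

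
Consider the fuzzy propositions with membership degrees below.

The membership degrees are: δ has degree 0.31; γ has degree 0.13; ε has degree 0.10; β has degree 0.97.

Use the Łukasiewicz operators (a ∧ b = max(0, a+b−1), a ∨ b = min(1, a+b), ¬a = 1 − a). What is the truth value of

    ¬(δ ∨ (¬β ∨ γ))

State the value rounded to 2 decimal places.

0.53

¬β = 1 − 0.97 = 0.03
¬β ∨ γ = min(1, a+b) on (0.03, 0.13) = 0.16
δ ∨ (¬β ∨ γ) = min(1, a+b) on (0.31, 0.16) = 0.47
¬(δ ∨ (¬β ∨ γ)) = 1 − 0.47 = 0.53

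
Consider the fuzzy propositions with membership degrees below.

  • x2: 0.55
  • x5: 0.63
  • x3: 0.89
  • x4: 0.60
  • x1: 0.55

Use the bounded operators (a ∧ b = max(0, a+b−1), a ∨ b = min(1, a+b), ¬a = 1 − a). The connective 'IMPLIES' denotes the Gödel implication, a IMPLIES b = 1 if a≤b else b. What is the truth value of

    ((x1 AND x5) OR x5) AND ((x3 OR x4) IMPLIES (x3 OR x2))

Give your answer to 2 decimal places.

x1 AND x5 = max(0, a+b−1) on (0.55, 0.63) = 0.18
(x1 AND x5) OR x5 = min(1, a+b) on (0.18, 0.63) = 0.81
x3 OR x4 = min(1, a+b) on (0.89, 0.60) = 1.00
x3 OR x2 = min(1, a+b) on (0.89, 0.55) = 1.00
(x3 OR x4) IMPLIES (x3 OR x2)  [Gödel: 1 if a≤b else b] with a=1.00, b=1.00 → 1.00
((x1 AND x5) OR x5) AND ((x3 OR x4) IMPLIES (x3 OR x2)) = max(0, a+b−1) on (0.81, 1.00) = 0.81

0.81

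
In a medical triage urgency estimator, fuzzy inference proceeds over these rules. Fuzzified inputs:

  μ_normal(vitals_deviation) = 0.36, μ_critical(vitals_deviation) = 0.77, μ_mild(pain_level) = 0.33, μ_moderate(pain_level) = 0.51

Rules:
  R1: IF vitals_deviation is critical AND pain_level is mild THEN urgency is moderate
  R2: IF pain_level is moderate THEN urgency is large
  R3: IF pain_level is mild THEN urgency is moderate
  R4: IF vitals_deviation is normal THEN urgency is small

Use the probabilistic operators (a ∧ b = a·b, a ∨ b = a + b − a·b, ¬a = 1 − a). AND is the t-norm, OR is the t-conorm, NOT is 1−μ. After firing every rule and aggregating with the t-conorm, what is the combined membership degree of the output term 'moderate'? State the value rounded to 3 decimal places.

R1: critical=0.77, mild=0.33; AND[a·b] → w = 0.2541
R2: moderate=0.51 → w = 0.5100
R3: mild=0.33 → w = 0.3300
R4: normal=0.36 → w = 0.3600
Rules with consequent 'moderate': {R1, R3} → strengths 0.2541, 0.3300
Aggregate via t-conorm [a + b − a·b]: 0.5002

0.500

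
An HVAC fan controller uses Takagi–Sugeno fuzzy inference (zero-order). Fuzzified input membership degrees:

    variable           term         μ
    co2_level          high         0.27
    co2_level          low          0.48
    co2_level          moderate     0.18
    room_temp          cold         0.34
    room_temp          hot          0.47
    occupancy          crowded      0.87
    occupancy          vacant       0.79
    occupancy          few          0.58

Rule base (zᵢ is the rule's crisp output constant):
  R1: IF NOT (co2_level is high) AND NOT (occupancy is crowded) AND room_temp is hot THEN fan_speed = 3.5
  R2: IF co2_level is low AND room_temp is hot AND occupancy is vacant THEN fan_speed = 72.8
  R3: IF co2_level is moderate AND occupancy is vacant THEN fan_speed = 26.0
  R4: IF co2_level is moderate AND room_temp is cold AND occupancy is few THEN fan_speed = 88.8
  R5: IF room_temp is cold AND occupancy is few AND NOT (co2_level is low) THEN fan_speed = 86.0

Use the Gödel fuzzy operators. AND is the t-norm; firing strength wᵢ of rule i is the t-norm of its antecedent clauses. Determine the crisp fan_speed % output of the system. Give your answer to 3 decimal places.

65.058

R1 (z=3.5): ¬high=1−0.27=0.73, ¬crowded=1−0.87=0.13, hot=0.47; AND[min(a, b)] → w = 0.13
R2 (z=72.8): low=0.48, hot=0.47, vacant=0.79; AND[min(a, b)] → w = 0.47
R3 (z=26.0): moderate=0.18, vacant=0.79; AND[min(a, b)] → w = 0.18
R4 (z=88.8): moderate=0.18, cold=0.34, few=0.58; AND[min(a, b)] → w = 0.18
R5 (z=86.0): cold=0.34, few=0.58, ¬low=1−0.48=0.52; AND[min(a, b)] → w = 0.34
Weighted average = (0.13·3.5 + 0.47·72.8 + 0.18·26.0 + 0.18·88.8 + 0.34·86.0) / (0.13 + 0.47 + 0.18 + 0.18 + 0.34)
  = 84.5750 / 1.3000 = 65.058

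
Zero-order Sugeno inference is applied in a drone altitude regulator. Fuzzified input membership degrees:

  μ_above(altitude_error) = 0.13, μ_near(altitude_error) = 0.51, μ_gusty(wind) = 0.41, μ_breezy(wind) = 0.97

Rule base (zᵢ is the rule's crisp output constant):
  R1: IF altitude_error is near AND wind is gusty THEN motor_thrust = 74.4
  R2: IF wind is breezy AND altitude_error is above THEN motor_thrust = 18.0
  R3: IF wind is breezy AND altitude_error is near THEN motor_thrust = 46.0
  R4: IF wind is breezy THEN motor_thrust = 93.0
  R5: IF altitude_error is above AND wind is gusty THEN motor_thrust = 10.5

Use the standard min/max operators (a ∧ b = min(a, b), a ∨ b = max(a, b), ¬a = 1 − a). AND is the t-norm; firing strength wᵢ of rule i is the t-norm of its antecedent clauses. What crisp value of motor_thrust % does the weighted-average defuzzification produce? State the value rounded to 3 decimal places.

R1 (z=74.4): near=0.51, gusty=0.41; AND[min(a, b)] → w = 0.41
R2 (z=18.0): breezy=0.97, above=0.13; AND[min(a, b)] → w = 0.13
R3 (z=46.0): breezy=0.97, near=0.51; AND[min(a, b)] → w = 0.51
R4 (z=93.0): breezy=0.97 → w = 0.97
R5 (z=10.5): above=0.13, gusty=0.41; AND[min(a, b)] → w = 0.13
Weighted average = (0.41·74.4 + 0.13·18.0 + 0.51·46.0 + 0.97·93.0 + 0.13·10.5) / (0.41 + 0.13 + 0.51 + 0.97 + 0.13)
  = 147.8790 / 2.1500 = 68.781

68.781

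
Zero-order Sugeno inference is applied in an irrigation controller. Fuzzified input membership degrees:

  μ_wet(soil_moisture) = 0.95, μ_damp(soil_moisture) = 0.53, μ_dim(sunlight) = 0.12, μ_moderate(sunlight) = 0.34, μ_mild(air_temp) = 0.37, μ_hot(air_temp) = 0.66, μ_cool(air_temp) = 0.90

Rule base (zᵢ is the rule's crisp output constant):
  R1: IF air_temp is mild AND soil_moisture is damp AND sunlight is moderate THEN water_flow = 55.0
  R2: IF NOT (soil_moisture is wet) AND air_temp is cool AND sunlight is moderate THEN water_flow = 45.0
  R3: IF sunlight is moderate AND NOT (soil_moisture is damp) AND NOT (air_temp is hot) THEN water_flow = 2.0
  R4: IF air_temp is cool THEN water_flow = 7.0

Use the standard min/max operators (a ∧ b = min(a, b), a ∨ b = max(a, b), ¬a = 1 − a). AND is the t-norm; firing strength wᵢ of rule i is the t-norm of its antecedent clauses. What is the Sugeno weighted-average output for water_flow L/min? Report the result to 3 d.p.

R1 (z=55.0): mild=0.37, damp=0.53, moderate=0.34; AND[min(a, b)] → w = 0.34
R2 (z=45.0): ¬wet=1−0.95=0.05, cool=0.90, moderate=0.34; AND[min(a, b)] → w = 0.05
R3 (z=2.0): moderate=0.34, ¬damp=1−0.53=0.47, ¬hot=1−0.66=0.34; AND[min(a, b)] → w = 0.34
R4 (z=7.0): cool=0.90 → w = 0.90
Weighted average = (0.34·55.0 + 0.05·45.0 + 0.34·2.0 + 0.90·7.0) / (0.34 + 0.05 + 0.34 + 0.90)
  = 27.9300 / 1.6300 = 17.135

17.135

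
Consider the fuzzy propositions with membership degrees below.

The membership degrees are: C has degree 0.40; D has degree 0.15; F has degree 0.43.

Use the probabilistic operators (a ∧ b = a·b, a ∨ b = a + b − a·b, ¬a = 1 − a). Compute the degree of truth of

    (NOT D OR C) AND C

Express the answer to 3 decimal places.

NOT D = 1 − 0.1500 = 0.8500
NOT D OR C = a + b − a·b on (0.8500, 0.4000) = 0.9100
(NOT D OR C) AND C = a·b on (0.9100, 0.4000) = 0.3640

0.364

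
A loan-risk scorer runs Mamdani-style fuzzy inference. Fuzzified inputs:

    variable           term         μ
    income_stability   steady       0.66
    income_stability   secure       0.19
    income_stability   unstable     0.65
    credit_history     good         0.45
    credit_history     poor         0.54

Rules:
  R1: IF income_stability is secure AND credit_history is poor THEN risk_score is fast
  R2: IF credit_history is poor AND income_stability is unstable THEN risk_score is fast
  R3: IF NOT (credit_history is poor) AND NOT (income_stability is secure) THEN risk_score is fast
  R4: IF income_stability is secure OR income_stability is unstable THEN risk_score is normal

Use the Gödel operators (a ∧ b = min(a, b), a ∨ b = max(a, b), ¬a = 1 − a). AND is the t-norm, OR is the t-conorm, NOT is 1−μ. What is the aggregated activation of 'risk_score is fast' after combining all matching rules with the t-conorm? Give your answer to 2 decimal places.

0.54

R1: secure=0.19, poor=0.54; AND[min(a, b)] → w = 0.19
R2: poor=0.54, unstable=0.65; AND[min(a, b)] → w = 0.54
R3: ¬poor=1−0.54=0.46, ¬secure=1−0.19=0.81; AND[min(a, b)] → w = 0.46
R4: secure=0.19, unstable=0.65; OR[max(a, b)] → w = 0.65
Rules with consequent 'fast': {R1, R2, R3} → strengths 0.19, 0.54, 0.46
Aggregate via t-conorm [max(a, b)]: 0.54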